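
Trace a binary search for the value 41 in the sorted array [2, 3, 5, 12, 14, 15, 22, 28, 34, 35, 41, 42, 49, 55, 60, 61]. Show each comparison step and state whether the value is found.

Binary search for 41 in [2, 3, 5, 12, 14, 15, 22, 28, 34, 35, 41, 42, 49, 55, 60, 61]:

lo=0, hi=15, mid=7, arr[mid]=28 -> 28 < 41, search right half
lo=8, hi=15, mid=11, arr[mid]=42 -> 42 > 41, search left half
lo=8, hi=10, mid=9, arr[mid]=35 -> 35 < 41, search right half
lo=10, hi=10, mid=10, arr[mid]=41 -> Found target at index 10!

Binary search finds 41 at index 10 after 4 comparisons. The search repeatedly halves the search space by comparing with the middle element.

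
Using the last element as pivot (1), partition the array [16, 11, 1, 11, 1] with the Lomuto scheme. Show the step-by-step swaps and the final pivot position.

Lomuto partition with pivot = 1:

Initial array: [16, 11, 1, 11, 1]

arr[0]=16 > 1: no swap
arr[1]=11 > 1: no swap
arr[2]=1 <= 1: swap with position 0, array becomes [1, 11, 16, 11, 1]
arr[3]=11 > 1: no swap

Place pivot at position 1: [1, 1, 16, 11, 11]
Pivot position: 1

After partitioning with pivot 1, the array becomes [1, 1, 16, 11, 11]. The pivot is placed at index 1. All elements to the left of the pivot are <= 1, and all elements to the right are > 1.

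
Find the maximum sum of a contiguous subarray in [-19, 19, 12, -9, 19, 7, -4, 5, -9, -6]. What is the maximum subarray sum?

Using Kadane's algorithm on [-19, 19, 12, -9, 19, 7, -4, 5, -9, -6]:

Scanning through the array:
Position 1 (value 19): max_ending_here = 19, max_so_far = 19
Position 2 (value 12): max_ending_here = 31, max_so_far = 31
Position 3 (value -9): max_ending_here = 22, max_so_far = 31
Position 4 (value 19): max_ending_here = 41, max_so_far = 41
Position 5 (value 7): max_ending_here = 48, max_so_far = 48
Position 6 (value -4): max_ending_here = 44, max_so_far = 48
Position 7 (value 5): max_ending_here = 49, max_so_far = 49
Position 8 (value -9): max_ending_here = 40, max_so_far = 49
Position 9 (value -6): max_ending_here = 34, max_so_far = 49

Maximum subarray: [19, 12, -9, 19, 7, -4, 5]
Maximum sum: 49

The maximum subarray is [19, 12, -9, 19, 7, -4, 5] with sum 49. This subarray runs from index 1 to index 7.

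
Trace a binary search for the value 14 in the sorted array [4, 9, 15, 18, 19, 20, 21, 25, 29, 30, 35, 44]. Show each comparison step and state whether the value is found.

Binary search for 14 in [4, 9, 15, 18, 19, 20, 21, 25, 29, 30, 35, 44]:

lo=0, hi=11, mid=5, arr[mid]=20 -> 20 > 14, search left half
lo=0, hi=4, mid=2, arr[mid]=15 -> 15 > 14, search left half
lo=0, hi=1, mid=0, arr[mid]=4 -> 4 < 14, search right half
lo=1, hi=1, mid=1, arr[mid]=9 -> 9 < 14, search right half
lo=2 > hi=1, target 14 not found

Binary search determines that 14 is not in the array after 4 comparisons. The search space was exhausted without finding the target.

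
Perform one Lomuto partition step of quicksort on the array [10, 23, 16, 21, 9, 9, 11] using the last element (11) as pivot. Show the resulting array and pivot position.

Lomuto partition with pivot = 11:

Initial array: [10, 23, 16, 21, 9, 9, 11]

arr[0]=10 <= 11: swap with position 0, array becomes [10, 23, 16, 21, 9, 9, 11]
arr[1]=23 > 11: no swap
arr[2]=16 > 11: no swap
arr[3]=21 > 11: no swap
arr[4]=9 <= 11: swap with position 1, array becomes [10, 9, 16, 21, 23, 9, 11]
arr[5]=9 <= 11: swap with position 2, array becomes [10, 9, 9, 21, 23, 16, 11]

Place pivot at position 3: [10, 9, 9, 11, 23, 16, 21]
Pivot position: 3

After partitioning with pivot 11, the array becomes [10, 9, 9, 11, 23, 16, 21]. The pivot is placed at index 3. All elements to the left of the pivot are <= 11, and all elements to the right are > 11.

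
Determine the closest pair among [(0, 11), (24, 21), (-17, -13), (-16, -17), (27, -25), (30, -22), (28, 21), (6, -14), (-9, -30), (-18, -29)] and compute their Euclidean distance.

Computing all pairwise distances among 10 points:

d((0, 11), (24, 21)) = 26.0
d((0, 11), (-17, -13)) = 29.4109
d((0, 11), (-16, -17)) = 32.249
d((0, 11), (27, -25)) = 45.0
d((0, 11), (30, -22)) = 44.5982
d((0, 11), (28, 21)) = 29.7321
d((0, 11), (6, -14)) = 25.7099
d((0, 11), (-9, -30)) = 41.9762
d((0, 11), (-18, -29)) = 43.8634
d((24, 21), (-17, -13)) = 53.2635
d((24, 21), (-16, -17)) = 55.1725
d((24, 21), (27, -25)) = 46.0977
d((24, 21), (30, -22)) = 43.4166
d((24, 21), (28, 21)) = 4.0 <-- minimum
d((24, 21), (6, -14)) = 39.3573
d((24, 21), (-9, -30)) = 60.7454
d((24, 21), (-18, -29)) = 65.2993
d((-17, -13), (-16, -17)) = 4.1231
d((-17, -13), (27, -25)) = 45.607
d((-17, -13), (30, -22)) = 47.8539
d((-17, -13), (28, 21)) = 56.4004
d((-17, -13), (6, -14)) = 23.0217
d((-17, -13), (-9, -30)) = 18.7883
d((-17, -13), (-18, -29)) = 16.0312
d((-16, -17), (27, -25)) = 43.7379
d((-16, -17), (30, -22)) = 46.2709
d((-16, -17), (28, 21)) = 58.1378
d((-16, -17), (6, -14)) = 22.2036
d((-16, -17), (-9, -30)) = 14.7648
d((-16, -17), (-18, -29)) = 12.1655
d((27, -25), (30, -22)) = 4.2426
d((27, -25), (28, 21)) = 46.0109
d((27, -25), (6, -14)) = 23.7065
d((27, -25), (-9, -30)) = 36.3456
d((27, -25), (-18, -29)) = 45.1774
d((30, -22), (28, 21)) = 43.0465
d((30, -22), (6, -14)) = 25.2982
d((30, -22), (-9, -30)) = 39.8121
d((30, -22), (-18, -29)) = 48.5077
d((28, 21), (6, -14)) = 41.3401
d((28, 21), (-9, -30)) = 63.0079
d((28, 21), (-18, -29)) = 67.9412
d((6, -14), (-9, -30)) = 21.9317
d((6, -14), (-18, -29)) = 28.3019
d((-9, -30), (-18, -29)) = 9.0554

Closest pair: (24, 21) and (28, 21) with distance 4.0

The closest pair is (24, 21) and (28, 21) with Euclidean distance 4.0. For 10 points, brute-force pairwise comparison is shown above. For large n, the divide-and-conquer algorithm (sort by x, recurse on halves, check the dividing strip) achieves O(n log n).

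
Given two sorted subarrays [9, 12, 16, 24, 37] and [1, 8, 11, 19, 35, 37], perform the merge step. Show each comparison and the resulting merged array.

Merging process:

Compare 9 vs 1: take 1 from right. Merged: [1]
Compare 9 vs 8: take 8 from right. Merged: [1, 8]
Compare 9 vs 11: take 9 from left. Merged: [1, 8, 9]
Compare 12 vs 11: take 11 from right. Merged: [1, 8, 9, 11]
Compare 12 vs 19: take 12 from left. Merged: [1, 8, 9, 11, 12]
Compare 16 vs 19: take 16 from left. Merged: [1, 8, 9, 11, 12, 16]
Compare 24 vs 19: take 19 from right. Merged: [1, 8, 9, 11, 12, 16, 19]
Compare 24 vs 35: take 24 from left. Merged: [1, 8, 9, 11, 12, 16, 19, 24]
Compare 37 vs 35: take 35 from right. Merged: [1, 8, 9, 11, 12, 16, 19, 24, 35]
Compare 37 vs 37: take 37 from left. Merged: [1, 8, 9, 11, 12, 16, 19, 24, 35, 37]
Append remaining from right: [37]. Merged: [1, 8, 9, 11, 12, 16, 19, 24, 35, 37, 37]

Final merged array: [1, 8, 9, 11, 12, 16, 19, 24, 35, 37, 37]
Total comparisons: 10

The merged array is [1, 8, 9, 11, 12, 16, 19, 24, 35, 37, 37], requiring 10 comparisons. The merge step runs in O(n) time where n is the total number of elements.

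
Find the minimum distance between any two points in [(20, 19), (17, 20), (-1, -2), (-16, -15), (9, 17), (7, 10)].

Computing all pairwise distances among 6 points:

d((20, 19), (17, 20)) = 3.1623 <-- minimum
d((20, 19), (-1, -2)) = 29.6985
d((20, 19), (-16, -15)) = 49.5177
d((20, 19), (9, 17)) = 11.1803
d((20, 19), (7, 10)) = 15.8114
d((17, 20), (-1, -2)) = 28.4253
d((17, 20), (-16, -15)) = 48.1041
d((17, 20), (9, 17)) = 8.544
d((17, 20), (7, 10)) = 14.1421
d((-1, -2), (-16, -15)) = 19.8494
d((-1, -2), (9, 17)) = 21.4709
d((-1, -2), (7, 10)) = 14.4222
d((-16, -15), (9, 17)) = 40.6079
d((-16, -15), (7, 10)) = 33.9706
d((9, 17), (7, 10)) = 7.2801

Closest pair: (20, 19) and (17, 20) with distance 3.1623

The closest pair is (20, 19) and (17, 20) with Euclidean distance 3.1623. For 6 points, brute-force pairwise comparison is shown above. For large n, the divide-and-conquer algorithm (sort by x, recurse on halves, check the dividing strip) achieves O(n log n).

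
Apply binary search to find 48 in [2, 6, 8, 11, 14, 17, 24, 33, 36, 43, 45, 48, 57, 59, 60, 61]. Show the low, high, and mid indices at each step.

Binary search for 48 in [2, 6, 8, 11, 14, 17, 24, 33, 36, 43, 45, 48, 57, 59, 60, 61]:

lo=0, hi=15, mid=7, arr[mid]=33 -> 33 < 48, search right half
lo=8, hi=15, mid=11, arr[mid]=48 -> Found target at index 11!

Binary search finds 48 at index 11 after 2 comparisons. The search repeatedly halves the search space by comparing with the middle element.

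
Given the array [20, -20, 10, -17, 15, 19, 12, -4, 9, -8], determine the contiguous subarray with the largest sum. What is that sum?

Using Kadane's algorithm on [20, -20, 10, -17, 15, 19, 12, -4, 9, -8]:

Scanning through the array:
Position 1 (value -20): max_ending_here = 0, max_so_far = 20
Position 2 (value 10): max_ending_here = 10, max_so_far = 20
Position 3 (value -17): max_ending_here = -7, max_so_far = 20
Position 4 (value 15): max_ending_here = 15, max_so_far = 20
Position 5 (value 19): max_ending_here = 34, max_so_far = 34
Position 6 (value 12): max_ending_here = 46, max_so_far = 46
Position 7 (value -4): max_ending_here = 42, max_so_far = 46
Position 8 (value 9): max_ending_here = 51, max_so_far = 51
Position 9 (value -8): max_ending_here = 43, max_so_far = 51

Maximum subarray: [15, 19, 12, -4, 9]
Maximum sum: 51

The maximum subarray is [15, 19, 12, -4, 9] with sum 51. This subarray runs from index 4 to index 8.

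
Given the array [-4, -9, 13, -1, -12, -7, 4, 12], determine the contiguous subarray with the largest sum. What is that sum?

Using Kadane's algorithm on [-4, -9, 13, -1, -12, -7, 4, 12]:

Scanning through the array:
Position 1 (value -9): max_ending_here = -9, max_so_far = -4
Position 2 (value 13): max_ending_here = 13, max_so_far = 13
Position 3 (value -1): max_ending_here = 12, max_so_far = 13
Position 4 (value -12): max_ending_here = 0, max_so_far = 13
Position 5 (value -7): max_ending_here = -7, max_so_far = 13
Position 6 (value 4): max_ending_here = 4, max_so_far = 13
Position 7 (value 12): max_ending_here = 16, max_so_far = 16

Maximum subarray: [4, 12]
Maximum sum: 16

The maximum subarray is [4, 12] with sum 16. This subarray runs from index 6 to index 7.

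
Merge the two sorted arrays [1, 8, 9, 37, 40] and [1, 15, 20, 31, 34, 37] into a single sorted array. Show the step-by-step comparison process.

Merging process:

Compare 1 vs 1: take 1 from left. Merged: [1]
Compare 8 vs 1: take 1 from right. Merged: [1, 1]
Compare 8 vs 15: take 8 from left. Merged: [1, 1, 8]
Compare 9 vs 15: take 9 from left. Merged: [1, 1, 8, 9]
Compare 37 vs 15: take 15 from right. Merged: [1, 1, 8, 9, 15]
Compare 37 vs 20: take 20 from right. Merged: [1, 1, 8, 9, 15, 20]
Compare 37 vs 31: take 31 from right. Merged: [1, 1, 8, 9, 15, 20, 31]
Compare 37 vs 34: take 34 from right. Merged: [1, 1, 8, 9, 15, 20, 31, 34]
Compare 37 vs 37: take 37 from left. Merged: [1, 1, 8, 9, 15, 20, 31, 34, 37]
Compare 40 vs 37: take 37 from right. Merged: [1, 1, 8, 9, 15, 20, 31, 34, 37, 37]
Append remaining from left: [40]. Merged: [1, 1, 8, 9, 15, 20, 31, 34, 37, 37, 40]

Final merged array: [1, 1, 8, 9, 15, 20, 31, 34, 37, 37, 40]
Total comparisons: 10

The merged array is [1, 1, 8, 9, 15, 20, 31, 34, 37, 37, 40], requiring 10 comparisons. The merge step runs in O(n) time where n is the total number of elements.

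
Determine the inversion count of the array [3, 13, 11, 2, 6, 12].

Finding inversions in [3, 13, 11, 2, 6, 12]:

(0, 3): arr[0]=3 > arr[3]=2
(1, 2): arr[1]=13 > arr[2]=11
(1, 3): arr[1]=13 > arr[3]=2
(1, 4): arr[1]=13 > arr[4]=6
(1, 5): arr[1]=13 > arr[5]=12
(2, 3): arr[2]=11 > arr[3]=2
(2, 4): arr[2]=11 > arr[4]=6

Total inversions: 7

The array has 7 inversion(s): (0,3), (1,2), (1,3), (1,4), (1,5), (2,3), (2,4). Each pair (i,j) satisfies i < j and arr[i] > arr[j].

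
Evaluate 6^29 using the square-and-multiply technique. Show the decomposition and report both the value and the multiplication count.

Computing 6^29 by squaring (build up from 6^1; each line after the first costs one multiplication):

6^1 = 6
6^2 = (6^1)^2 = 6^2 = 36
6^3 = 6 * 6^2 = 6 * 36 = 216
6^6 = (6^3)^2 = 216^2 = 46656
6^7 = 6 * 6^6 = 6 * 46656 = 279936
6^14 = (6^7)^2 = 279936^2 = 78364164096
6^28 = (6^14)^2 = 78364164096^2 = 6140942214464815497216
6^29 = 6 * 6^28 = 6 * 6140942214464815497216 = 36845653286788892983296

Result: 36845653286788892983296
Multiplications needed: 7 (7 lines after 6^1)

6^29 = 36845653286788892983296. Using exponentiation by squaring, this requires 7 multiplications. The key idea: if the exponent is even, square the half-power; if odd, multiply by the base once.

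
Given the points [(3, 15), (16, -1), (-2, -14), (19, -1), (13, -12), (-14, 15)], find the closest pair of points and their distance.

Computing all pairwise distances among 6 points:

d((3, 15), (16, -1)) = 20.6155
d((3, 15), (-2, -14)) = 29.4279
d((3, 15), (19, -1)) = 22.6274
d((3, 15), (13, -12)) = 28.7924
d((3, 15), (-14, 15)) = 17.0
d((16, -1), (-2, -14)) = 22.2036
d((16, -1), (19, -1)) = 3.0 <-- minimum
d((16, -1), (13, -12)) = 11.4018
d((16, -1), (-14, 15)) = 34.0
d((-2, -14), (19, -1)) = 24.6982
d((-2, -14), (13, -12)) = 15.1327
d((-2, -14), (-14, 15)) = 31.3847
d((19, -1), (13, -12)) = 12.53
d((19, -1), (-14, 15)) = 36.6742
d((13, -12), (-14, 15)) = 38.1838

Closest pair: (16, -1) and (19, -1) with distance 3.0

The closest pair is (16, -1) and (19, -1) with Euclidean distance 3.0. For 6 points, brute-force pairwise comparison is shown above. For large n, the divide-and-conquer algorithm (sort by x, recurse on halves, check the dividing strip) achieves O(n log n).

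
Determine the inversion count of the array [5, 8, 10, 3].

Finding inversions in [5, 8, 10, 3]:

(0, 3): arr[0]=5 > arr[3]=3
(1, 3): arr[1]=8 > arr[3]=3
(2, 3): arr[2]=10 > arr[3]=3

Total inversions: 3

The array has 3 inversion(s): (0,3), (1,3), (2,3). Each pair (i,j) satisfies i < j and arr[i] > arr[j].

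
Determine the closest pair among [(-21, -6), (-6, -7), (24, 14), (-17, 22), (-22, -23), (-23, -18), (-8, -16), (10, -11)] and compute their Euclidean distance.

Computing all pairwise distances among 8 points:

d((-21, -6), (-6, -7)) = 15.0333
d((-21, -6), (24, 14)) = 49.2443
d((-21, -6), (-17, 22)) = 28.2843
d((-21, -6), (-22, -23)) = 17.0294
d((-21, -6), (-23, -18)) = 12.1655
d((-21, -6), (-8, -16)) = 16.4012
d((-21, -6), (10, -11)) = 31.4006
d((-6, -7), (24, 14)) = 36.6197
d((-6, -7), (-17, 22)) = 31.0161
d((-6, -7), (-22, -23)) = 22.6274
d((-6, -7), (-23, -18)) = 20.2485
d((-6, -7), (-8, -16)) = 9.2195
d((-6, -7), (10, -11)) = 16.4924
d((24, 14), (-17, 22)) = 41.7732
d((24, 14), (-22, -23)) = 59.0339
d((24, 14), (-23, -18)) = 56.8595
d((24, 14), (-8, -16)) = 43.8634
d((24, 14), (10, -11)) = 28.6531
d((-17, 22), (-22, -23)) = 45.2769
d((-17, 22), (-23, -18)) = 40.4475
d((-17, 22), (-8, -16)) = 39.0512
d((-17, 22), (10, -11)) = 42.638
d((-22, -23), (-23, -18)) = 5.099 <-- minimum
d((-22, -23), (-8, -16)) = 15.6525
d((-22, -23), (10, -11)) = 34.176
d((-23, -18), (-8, -16)) = 15.1327
d((-23, -18), (10, -11)) = 33.7343
d((-8, -16), (10, -11)) = 18.6815

Closest pair: (-22, -23) and (-23, -18) with distance 5.099

The closest pair is (-22, -23) and (-23, -18) with Euclidean distance 5.099. For 8 points, brute-force pairwise comparison is shown above. For large n, the divide-and-conquer algorithm (sort by x, recurse on halves, check the dividing strip) achieves O(n log n).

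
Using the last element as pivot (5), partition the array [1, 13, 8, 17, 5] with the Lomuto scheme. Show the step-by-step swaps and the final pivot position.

Lomuto partition with pivot = 5:

Initial array: [1, 13, 8, 17, 5]

arr[0]=1 <= 5: swap with position 0, array becomes [1, 13, 8, 17, 5]
arr[1]=13 > 5: no swap
arr[2]=8 > 5: no swap
arr[3]=17 > 5: no swap

Place pivot at position 1: [1, 5, 8, 17, 13]
Pivot position: 1

After partitioning with pivot 5, the array becomes [1, 5, 8, 17, 13]. The pivot is placed at index 1. All elements to the left of the pivot are <= 5, and all elements to the right are > 5.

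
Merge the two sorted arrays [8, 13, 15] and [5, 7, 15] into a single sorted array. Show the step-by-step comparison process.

Merging process:

Compare 8 vs 5: take 5 from right. Merged: [5]
Compare 8 vs 7: take 7 from right. Merged: [5, 7]
Compare 8 vs 15: take 8 from left. Merged: [5, 7, 8]
Compare 13 vs 15: take 13 from left. Merged: [5, 7, 8, 13]
Compare 15 vs 15: take 15 from left. Merged: [5, 7, 8, 13, 15]
Append remaining from right: [15]. Merged: [5, 7, 8, 13, 15, 15]

Final merged array: [5, 7, 8, 13, 15, 15]
Total comparisons: 5

The merged array is [5, 7, 8, 13, 15, 15], requiring 5 comparisons. The merge step runs in O(n) time where n is the total number of elements.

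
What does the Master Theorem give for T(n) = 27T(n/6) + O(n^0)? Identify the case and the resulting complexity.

Master Theorem for T(n) = 27T(n/6) + O(n^0):

a = 27, b = 6, c = 0
log_b(a) = log_6(27) = 1.8394

Case 1: c = 0 < log_6(27) = 1.8394
T(n) = O(n^(log_6 27))

For T(n) = 27T(n/6) + O(n^0): log_6(27) = 1.8394. This is Case 1 of the Master Theorem (c < log_b(a), work dominated by leaves), giving O(n^(log_6 27)).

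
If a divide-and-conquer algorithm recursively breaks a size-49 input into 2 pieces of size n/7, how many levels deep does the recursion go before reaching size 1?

For divide and conquer with division factor 7:

Problem sizes at each level:
Level 0: 49
Level 1: 7
Level 2: 1

The root is level 0 and the size-1 base case is level 2 (the tree spans levels 0 through 2, i.e. 3 levels counting the root), so the depth is the number of divisions: log_7(49) = 2

The recursion tree depth is log_7(49) = 2. At each level, the problem size is divided by 7, so it takes 2 divisions to reduce to a base case of size 1. The algorithm makes 2 recursive calls at each level.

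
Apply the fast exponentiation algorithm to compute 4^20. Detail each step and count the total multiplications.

Computing 4^20 by squaring (build up from 4^1; each line after the first costs one multiplication):

4^1 = 4
4^2 = (4^1)^2 = 4^2 = 16
4^4 = (4^2)^2 = 16^2 = 256
4^5 = 4 * 4^4 = 4 * 256 = 1024
4^10 = (4^5)^2 = 1024^2 = 1048576
4^20 = (4^10)^2 = 1048576^2 = 1099511627776

Result: 1099511627776
Multiplications needed: 5 (5 lines after 4^1)

4^20 = 1099511627776. Using exponentiation by squaring, this requires 5 multiplications. The key idea: if the exponent is even, square the half-power; if odd, multiply by the base once.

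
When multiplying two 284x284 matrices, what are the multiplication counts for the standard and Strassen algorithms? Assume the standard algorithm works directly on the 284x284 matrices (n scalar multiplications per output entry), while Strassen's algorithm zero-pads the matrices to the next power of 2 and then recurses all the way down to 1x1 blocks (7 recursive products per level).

Matrix multiplication for 284x284 matrices:

Strassen's algorithm requires power-of-2 dimensions. Pad 284x284 to 512x512 (next power of 2).

Standard algorithm: 284^3 = 22906304 multiplications
Strassen's algorithm: 7^(log2(512)) = 7^9 = 40353607 multiplications
Difference: 22906304 - 40353607 = -17447303 (Strassen uses MORE here due to padding overhead — for small or just-over-power-of-2 n, padding can outweigh the per-level savings)

Standard: 22906304 multiplications (284^3). Strassen: 40353607 multiplications (7^9, after padding to 512x512). Strassen reduces 8 recursive multiplications to 7 at each level.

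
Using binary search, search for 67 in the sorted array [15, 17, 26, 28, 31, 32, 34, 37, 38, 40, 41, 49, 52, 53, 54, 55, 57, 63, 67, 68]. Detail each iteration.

Binary search for 67 in [15, 17, 26, 28, 31, 32, 34, 37, 38, 40, 41, 49, 52, 53, 54, 55, 57, 63, 67, 68]:

lo=0, hi=19, mid=9, arr[mid]=40 -> 40 < 67, search right half
lo=10, hi=19, mid=14, arr[mid]=54 -> 54 < 67, search right half
lo=15, hi=19, mid=17, arr[mid]=63 -> 63 < 67, search right half
lo=18, hi=19, mid=18, arr[mid]=67 -> Found target at index 18!

Binary search finds 67 at index 18 after 4 comparisons. The search repeatedly halves the search space by comparing with the middle element.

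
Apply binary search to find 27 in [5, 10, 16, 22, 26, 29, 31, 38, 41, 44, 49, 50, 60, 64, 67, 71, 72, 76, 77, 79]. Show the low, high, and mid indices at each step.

Binary search for 27 in [5, 10, 16, 22, 26, 29, 31, 38, 41, 44, 49, 50, 60, 64, 67, 71, 72, 76, 77, 79]:

lo=0, hi=19, mid=9, arr[mid]=44 -> 44 > 27, search left half
lo=0, hi=8, mid=4, arr[mid]=26 -> 26 < 27, search right half
lo=5, hi=8, mid=6, arr[mid]=31 -> 31 > 27, search left half
lo=5, hi=5, mid=5, arr[mid]=29 -> 29 > 27, search left half
lo=5 > hi=4, target 27 not found

Binary search determines that 27 is not in the array after 4 comparisons. The search space was exhausted without finding the target.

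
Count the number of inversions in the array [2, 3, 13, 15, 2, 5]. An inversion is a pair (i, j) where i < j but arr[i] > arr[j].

Finding inversions in [2, 3, 13, 15, 2, 5]:

(1, 4): arr[1]=3 > arr[4]=2
(2, 4): arr[2]=13 > arr[4]=2
(2, 5): arr[2]=13 > arr[5]=5
(3, 4): arr[3]=15 > arr[4]=2
(3, 5): arr[3]=15 > arr[5]=5

Total inversions: 5

The array has 5 inversion(s): (1,4), (2,4), (2,5), (3,4), (3,5). Each pair (i,j) satisfies i < j and arr[i] > arr[j].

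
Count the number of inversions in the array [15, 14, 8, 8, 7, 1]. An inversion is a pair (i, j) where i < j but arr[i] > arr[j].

Finding inversions in [15, 14, 8, 8, 7, 1]:

(0, 1): arr[0]=15 > arr[1]=14
(0, 2): arr[0]=15 > arr[2]=8
(0, 3): arr[0]=15 > arr[3]=8
(0, 4): arr[0]=15 > arr[4]=7
(0, 5): arr[0]=15 > arr[5]=1
(1, 2): arr[1]=14 > arr[2]=8
(1, 3): arr[1]=14 > arr[3]=8
(1, 4): arr[1]=14 > arr[4]=7
(1, 5): arr[1]=14 > arr[5]=1
(2, 4): arr[2]=8 > arr[4]=7
(2, 5): arr[2]=8 > arr[5]=1
(3, 4): arr[3]=8 > arr[4]=7
(3, 5): arr[3]=8 > arr[5]=1
(4, 5): arr[4]=7 > arr[5]=1

Total inversions: 14

The array has 14 inversion(s): (0,1), (0,2), (0,3), (0,4), (0,5), (1,2), (1,3), (1,4), (1,5), (2,4), (2,5), (3,4), (3,5), (4,5). Each pair (i,j) satisfies i < j and arr[i] > arr[j].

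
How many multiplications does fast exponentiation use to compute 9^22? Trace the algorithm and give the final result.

Computing 9^22 by squaring (build up from 9^1; each line after the first costs one multiplication):

9^1 = 9
9^2 = (9^1)^2 = 9^2 = 81
9^4 = (9^2)^2 = 81^2 = 6561
9^5 = 9 * 9^4 = 9 * 6561 = 59049
9^10 = (9^5)^2 = 59049^2 = 3486784401
9^11 = 9 * 9^10 = 9 * 3486784401 = 31381059609
9^22 = (9^11)^2 = 31381059609^2 = 984770902183611232881

Result: 984770902183611232881
Multiplications needed: 6 (6 lines after 9^1)

9^22 = 984770902183611232881. Using exponentiation by squaring, this requires 6 multiplications. The key idea: if the exponent is even, square the half-power; if odd, multiply by the base once.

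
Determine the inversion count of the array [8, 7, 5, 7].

Finding inversions in [8, 7, 5, 7]:

(0, 1): arr[0]=8 > arr[1]=7
(0, 2): arr[0]=8 > arr[2]=5
(0, 3): arr[0]=8 > arr[3]=7
(1, 2): arr[1]=7 > arr[2]=5

Total inversions: 4

The array has 4 inversion(s): (0,1), (0,2), (0,3), (1,2). Each pair (i,j) satisfies i < j and arr[i] > arr[j].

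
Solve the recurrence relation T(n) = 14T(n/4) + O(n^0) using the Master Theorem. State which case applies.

Master Theorem for T(n) = 14T(n/4) + O(n^0):

a = 14, b = 4, c = 0
log_b(a) = log_4(14) = 1.9037

Case 1: c = 0 < log_4(14) = 1.9037
T(n) = O(n^(log_4 14))

For T(n) = 14T(n/4) + O(n^0): log_4(14) = 1.9037. This is Case 1 of the Master Theorem (c < log_b(a), work dominated by leaves), giving O(n^(log_4 14)).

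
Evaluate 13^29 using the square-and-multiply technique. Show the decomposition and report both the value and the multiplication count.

Computing 13^29 by squaring (build up from 13^1; each line after the first costs one multiplication):

13^1 = 13
13^2 = (13^1)^2 = 13^2 = 169
13^3 = 13 * 13^2 = 13 * 169 = 2197
13^6 = (13^3)^2 = 2197^2 = 4826809
13^7 = 13 * 13^6 = 13 * 4826809 = 62748517
13^14 = (13^7)^2 = 62748517^2 = 3937376385699289
13^28 = (13^14)^2 = 3937376385699289^2 = 15502932802662396215269535105521
13^29 = 13 * 13^28 = 13 * 15502932802662396215269535105521 = 201538126434611150798503956371773

Result: 201538126434611150798503956371773
Multiplications needed: 7 (7 lines after 13^1)

13^29 = 201538126434611150798503956371773. Using exponentiation by squaring, this requires 7 multiplications. The key idea: if the exponent is even, square the half-power; if odd, multiply by the base once.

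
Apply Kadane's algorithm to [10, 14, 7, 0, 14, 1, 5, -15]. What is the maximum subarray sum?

Using Kadane's algorithm on [10, 14, 7, 0, 14, 1, 5, -15]:

Scanning through the array:
Position 1 (value 14): max_ending_here = 24, max_so_far = 24
Position 2 (value 7): max_ending_here = 31, max_so_far = 31
Position 3 (value 0): max_ending_here = 31, max_so_far = 31
Position 4 (value 14): max_ending_here = 45, max_so_far = 45
Position 5 (value 1): max_ending_here = 46, max_so_far = 46
Position 6 (value 5): max_ending_here = 51, max_so_far = 51
Position 7 (value -15): max_ending_here = 36, max_so_far = 51

Maximum subarray: [10, 14, 7, 0, 14, 1, 5]
Maximum sum: 51

The maximum subarray is [10, 14, 7, 0, 14, 1, 5] with sum 51. This subarray runs from index 0 to index 6.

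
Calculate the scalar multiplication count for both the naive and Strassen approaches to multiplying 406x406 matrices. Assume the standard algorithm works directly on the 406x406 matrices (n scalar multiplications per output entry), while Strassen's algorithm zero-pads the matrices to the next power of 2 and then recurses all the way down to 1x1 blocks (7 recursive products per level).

Matrix multiplication for 406x406 matrices:

Strassen's algorithm requires power-of-2 dimensions. Pad 406x406 to 512x512 (next power of 2).

Standard algorithm: 406^3 = 66923416 multiplications
Strassen's algorithm: 7^(log2(512)) = 7^9 = 40353607 multiplications
Savings: 66923416 - 40353607 = 26569809 multiplications

Standard: 66923416 multiplications (406^3). Strassen: 40353607 multiplications (7^9, after padding to 512x512). Strassen reduces 8 recursive multiplications to 7 at each level.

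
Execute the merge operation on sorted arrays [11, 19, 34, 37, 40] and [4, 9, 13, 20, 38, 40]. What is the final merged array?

Merging process:

Compare 11 vs 4: take 4 from right. Merged: [4]
Compare 11 vs 9: take 9 from right. Merged: [4, 9]
Compare 11 vs 13: take 11 from left. Merged: [4, 9, 11]
Compare 19 vs 13: take 13 from right. Merged: [4, 9, 11, 13]
Compare 19 vs 20: take 19 from left. Merged: [4, 9, 11, 13, 19]
Compare 34 vs 20: take 20 from right. Merged: [4, 9, 11, 13, 19, 20]
Compare 34 vs 38: take 34 from left. Merged: [4, 9, 11, 13, 19, 20, 34]
Compare 37 vs 38: take 37 from left. Merged: [4, 9, 11, 13, 19, 20, 34, 37]
Compare 40 vs 38: take 38 from right. Merged: [4, 9, 11, 13, 19, 20, 34, 37, 38]
Compare 40 vs 40: take 40 from left. Merged: [4, 9, 11, 13, 19, 20, 34, 37, 38, 40]
Append remaining from right: [40]. Merged: [4, 9, 11, 13, 19, 20, 34, 37, 38, 40, 40]

Final merged array: [4, 9, 11, 13, 19, 20, 34, 37, 38, 40, 40]
Total comparisons: 10

The merged array is [4, 9, 11, 13, 19, 20, 34, 37, 38, 40, 40], requiring 10 comparisons. The merge step runs in O(n) time where n is the total number of elements.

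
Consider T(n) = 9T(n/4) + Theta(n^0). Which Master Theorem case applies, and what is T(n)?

Master Theorem for T(n) = 9T(n/4) + O(n^0):

a = 9, b = 4, c = 0
log_b(a) = log_4(9) = 1.5850

Case 1: c = 0 < log_4(9) = 1.5850
T(n) = O(n^(log_4 9))

For T(n) = 9T(n/4) + O(n^0): log_4(9) = 1.5850. This is Case 1 of the Master Theorem (c < log_b(a), work dominated by leaves), giving O(n^(log_4 9)).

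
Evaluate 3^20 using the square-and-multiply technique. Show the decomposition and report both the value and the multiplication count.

Computing 3^20 by squaring (build up from 3^1; each line after the first costs one multiplication):

3^1 = 3
3^2 = (3^1)^2 = 3^2 = 9
3^4 = (3^2)^2 = 9^2 = 81
3^5 = 3 * 3^4 = 3 * 81 = 243
3^10 = (3^5)^2 = 243^2 = 59049
3^20 = (3^10)^2 = 59049^2 = 3486784401

Result: 3486784401
Multiplications needed: 5 (5 lines after 3^1)

3^20 = 3486784401. Using exponentiation by squaring, this requires 5 multiplications. The key idea: if the exponent is even, square the half-power; if odd, multiply by the base once.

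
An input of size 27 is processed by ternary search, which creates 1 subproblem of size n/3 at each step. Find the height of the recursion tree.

For divide and conquer with division factor 3:

Problem sizes at each level:
Level 0: 27
Level 1: 9
Level 2: 3
Level 3: 1

The root is level 0 and the size-1 base case is level 3 (the tree spans levels 0 through 3, i.e. 4 levels counting the root), so the depth is the number of divisions: log_3(27) = 3

The recursion tree depth is log_3(27) = 3. At each level, the problem size is divided by 3, so it takes 3 divisions to reduce to a base case of size 1. The algorithm makes 1 recursive call at each level.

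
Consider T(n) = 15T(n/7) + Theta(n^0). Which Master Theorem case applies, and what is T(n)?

Master Theorem for T(n) = 15T(n/7) + O(n^0):

a = 15, b = 7, c = 0
log_b(a) = log_7(15) = 1.3917

Case 1: c = 0 < log_7(15) = 1.3917
T(n) = O(n^(log_7 15))

For T(n) = 15T(n/7) + O(n^0): log_7(15) = 1.3917. This is Case 1 of the Master Theorem (c < log_b(a), work dominated by leaves), giving O(n^(log_7 15)).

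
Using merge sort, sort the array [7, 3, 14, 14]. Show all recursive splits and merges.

Merge sort trace:

Split: [7, 3, 14, 14] -> [7, 3] and [14, 14]
  Split: [7, 3] -> [7] and [3]
  Merge: [7] + [3] -> [3, 7]
  Split: [14, 14] -> [14] and [14]
  Merge: [14] + [14] -> [14, 14]
Merge: [3, 7] + [14, 14] -> [3, 7, 14, 14]

Final sorted array: [3, 7, 14, 14]

The merge sort proceeds by recursively splitting the array and merging sorted halves.
After all merges, the sorted array is [3, 7, 14, 14].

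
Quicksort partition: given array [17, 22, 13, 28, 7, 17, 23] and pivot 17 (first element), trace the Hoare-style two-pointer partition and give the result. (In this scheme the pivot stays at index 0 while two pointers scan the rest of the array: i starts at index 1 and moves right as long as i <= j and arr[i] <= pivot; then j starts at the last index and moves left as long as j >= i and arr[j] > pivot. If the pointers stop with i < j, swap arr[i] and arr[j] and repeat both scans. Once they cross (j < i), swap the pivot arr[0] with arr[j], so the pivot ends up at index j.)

Hoare-style two-pointer partition with pivot = 17:

Initial array: [17, 22, 13, 28, 7, 17, 23]

Pointers start at i = 1, j = 6.
i stops at index 1 (arr[1]=22 > 17), j stops at index 5 (arr[5]=17 <= 17): swap arr[1] and arr[5], array becomes [17, 17, 13, 28, 7, 22, 23]
i stops at index 3 (arr[3]=28 > 17), j stops at index 4 (arr[4]=7 <= 17): swap arr[3] and arr[4], array becomes [17, 17, 13, 7, 28, 22, 23]
i ends at 4, j ends at 3: the pointers have crossed (j < i), so scanning stops.

Swap pivot arr[0] with arr[3] to place pivot at position 3: [7, 17, 13, 17, 28, 22, 23]
Pivot position: 3

After partitioning with pivot 17, the array becomes [7, 17, 13, 17, 28, 22, 23]. The pivot is placed at index 3. All elements to the left of the pivot are <= 17, and all elements to the right are > 17.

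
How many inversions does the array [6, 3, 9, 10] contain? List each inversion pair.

Finding inversions in [6, 3, 9, 10]:

(0, 1): arr[0]=6 > arr[1]=3

Total inversions: 1

The array has 1 inversion(s): (0,1). Each pair (i,j) satisfies i < j and arr[i] > arr[j].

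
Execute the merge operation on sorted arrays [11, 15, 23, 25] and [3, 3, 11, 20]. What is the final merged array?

Merging process:

Compare 11 vs 3: take 3 from right. Merged: [3]
Compare 11 vs 3: take 3 from right. Merged: [3, 3]
Compare 11 vs 11: take 11 from left. Merged: [3, 3, 11]
Compare 15 vs 11: take 11 from right. Merged: [3, 3, 11, 11]
Compare 15 vs 20: take 15 from left. Merged: [3, 3, 11, 11, 15]
Compare 23 vs 20: take 20 from right. Merged: [3, 3, 11, 11, 15, 20]
Append remaining from left: [23, 25]. Merged: [3, 3, 11, 11, 15, 20, 23, 25]

Final merged array: [3, 3, 11, 11, 15, 20, 23, 25]
Total comparisons: 6

The merged array is [3, 3, 11, 11, 15, 20, 23, 25], requiring 6 comparisons. The merge step runs in O(n) time where n is the total number of elements.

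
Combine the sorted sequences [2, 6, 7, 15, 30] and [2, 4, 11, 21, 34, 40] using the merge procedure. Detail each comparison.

Merging process:

Compare 2 vs 2: take 2 from left. Merged: [2]
Compare 6 vs 2: take 2 from right. Merged: [2, 2]
Compare 6 vs 4: take 4 from right. Merged: [2, 2, 4]
Compare 6 vs 11: take 6 from left. Merged: [2, 2, 4, 6]
Compare 7 vs 11: take 7 from left. Merged: [2, 2, 4, 6, 7]
Compare 15 vs 11: take 11 from right. Merged: [2, 2, 4, 6, 7, 11]
Compare 15 vs 21: take 15 from left. Merged: [2, 2, 4, 6, 7, 11, 15]
Compare 30 vs 21: take 21 from right. Merged: [2, 2, 4, 6, 7, 11, 15, 21]
Compare 30 vs 34: take 30 from left. Merged: [2, 2, 4, 6, 7, 11, 15, 21, 30]
Append remaining from right: [34, 40]. Merged: [2, 2, 4, 6, 7, 11, 15, 21, 30, 34, 40]

Final merged array: [2, 2, 4, 6, 7, 11, 15, 21, 30, 34, 40]
Total comparisons: 9

The merged array is [2, 2, 4, 6, 7, 11, 15, 21, 30, 34, 40], requiring 9 comparisons. The merge step runs in O(n) time where n is the total number of elements.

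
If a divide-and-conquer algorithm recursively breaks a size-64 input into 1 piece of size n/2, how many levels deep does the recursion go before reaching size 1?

For divide and conquer with division factor 2:

Problem sizes at each level:
Level 0: 64
Level 1: 32
Level 2: 16
Level 3: 8
Level 4: 4
Level 5: 2
Level 6: 1

The root is level 0 and the size-1 base case is level 6 (the tree spans levels 0 through 6, i.e. 7 levels counting the root), so the depth is the number of divisions: log_2(64) = 6

The recursion tree depth is log_2(64) = 6. At each level, the problem size is divided by 2, so it takes 6 divisions to reduce to a base case of size 1. The algorithm makes 1 recursive call at each level.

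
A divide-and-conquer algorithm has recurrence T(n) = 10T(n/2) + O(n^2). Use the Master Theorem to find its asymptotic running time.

Master Theorem for T(n) = 10T(n/2) + O(n^2):

a = 10, b = 2, c = 2
log_b(a) = log_2(10) = 3.3219

Case 1: c = 2 < log_2(10) = 3.3219
T(n) = O(n^(log_2 10))

For T(n) = 10T(n/2) + O(n^2): log_2(10) = 3.3219. This is Case 1 of the Master Theorem (c < log_b(a), work dominated by leaves), giving O(n^(log_2 10)).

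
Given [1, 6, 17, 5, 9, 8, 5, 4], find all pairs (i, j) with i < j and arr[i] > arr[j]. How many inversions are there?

Finding inversions in [1, 6, 17, 5, 9, 8, 5, 4]:

(1, 3): arr[1]=6 > arr[3]=5
(1, 6): arr[1]=6 > arr[6]=5
(1, 7): arr[1]=6 > arr[7]=4
(2, 3): arr[2]=17 > arr[3]=5
(2, 4): arr[2]=17 > arr[4]=9
(2, 5): arr[2]=17 > arr[5]=8
(2, 6): arr[2]=17 > arr[6]=5
(2, 7): arr[2]=17 > arr[7]=4
(3, 7): arr[3]=5 > arr[7]=4
(4, 5): arr[4]=9 > arr[5]=8
(4, 6): arr[4]=9 > arr[6]=5
(4, 7): arr[4]=9 > arr[7]=4
(5, 6): arr[5]=8 > arr[6]=5
(5, 7): arr[5]=8 > arr[7]=4
(6, 7): arr[6]=5 > arr[7]=4

Total inversions: 15

The array has 15 inversion(s): (1,3), (1,6), (1,7), (2,3), (2,4), (2,5), (2,6), (2,7), (3,7), (4,5), (4,6), (4,7), (5,6), (5,7), (6,7). Each pair (i,j) satisfies i < j and arr[i] > arr[j].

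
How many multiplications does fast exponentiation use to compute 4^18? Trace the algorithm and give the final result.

Computing 4^18 by squaring (build up from 4^1; each line after the first costs one multiplication):

4^1 = 4
4^2 = (4^1)^2 = 4^2 = 16
4^4 = (4^2)^2 = 16^2 = 256
4^8 = (4^4)^2 = 256^2 = 65536
4^9 = 4 * 4^8 = 4 * 65536 = 262144
4^18 = (4^9)^2 = 262144^2 = 68719476736

Result: 68719476736
Multiplications needed: 5 (5 lines after 4^1)

4^18 = 68719476736. Using exponentiation by squaring, this requires 5 multiplications. The key idea: if the exponent is even, square the half-power; if odd, multiply by the base once.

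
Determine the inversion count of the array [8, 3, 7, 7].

Finding inversions in [8, 3, 7, 7]:

(0, 1): arr[0]=8 > arr[1]=3
(0, 2): arr[0]=8 > arr[2]=7
(0, 3): arr[0]=8 > arr[3]=7

Total inversions: 3

The array has 3 inversion(s): (0,1), (0,2), (0,3). Each pair (i,j) satisfies i < j and arr[i] > arr[j].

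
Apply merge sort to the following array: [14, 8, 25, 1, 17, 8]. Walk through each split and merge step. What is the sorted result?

Merge sort trace:

Split: [14, 8, 25, 1, 17, 8] -> [14, 8, 25] and [1, 17, 8]
  Split: [14, 8, 25] -> [14] and [8, 25]
    Split: [8, 25] -> [8] and [25]
    Merge: [8] + [25] -> [8, 25]
  Merge: [14] + [8, 25] -> [8, 14, 25]
  Split: [1, 17, 8] -> [1] and [17, 8]
    Split: [17, 8] -> [17] and [8]
    Merge: [17] + [8] -> [8, 17]
  Merge: [1] + [8, 17] -> [1, 8, 17]
Merge: [8, 14, 25] + [1, 8, 17] -> [1, 8, 8, 14, 17, 25]

Final sorted array: [1, 8, 8, 14, 17, 25]

The merge sort proceeds by recursively splitting the array and merging sorted halves.
After all merges, the sorted array is [1, 8, 8, 14, 17, 25].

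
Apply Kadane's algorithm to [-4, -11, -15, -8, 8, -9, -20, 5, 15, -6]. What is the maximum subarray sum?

Using Kadane's algorithm on [-4, -11, -15, -8, 8, -9, -20, 5, 15, -6]:

Scanning through the array:
Position 1 (value -11): max_ending_here = -11, max_so_far = -4
Position 2 (value -15): max_ending_here = -15, max_so_far = -4
Position 3 (value -8): max_ending_here = -8, max_so_far = -4
Position 4 (value 8): max_ending_here = 8, max_so_far = 8
Position 5 (value -9): max_ending_here = -1, max_so_far = 8
Position 6 (value -20): max_ending_here = -20, max_so_far = 8
Position 7 (value 5): max_ending_here = 5, max_so_far = 8
Position 8 (value 15): max_ending_here = 20, max_so_far = 20
Position 9 (value -6): max_ending_here = 14, max_so_far = 20

Maximum subarray: [5, 15]
Maximum sum: 20

The maximum subarray is [5, 15] with sum 20. This subarray runs from index 7 to index 8.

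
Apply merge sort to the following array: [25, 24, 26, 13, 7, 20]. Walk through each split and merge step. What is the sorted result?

Merge sort trace:

Split: [25, 24, 26, 13, 7, 20] -> [25, 24, 26] and [13, 7, 20]
  Split: [25, 24, 26] -> [25] and [24, 26]
    Split: [24, 26] -> [24] and [26]
    Merge: [24] + [26] -> [24, 26]
  Merge: [25] + [24, 26] -> [24, 25, 26]
  Split: [13, 7, 20] -> [13] and [7, 20]
    Split: [7, 20] -> [7] and [20]
    Merge: [7] + [20] -> [7, 20]
  Merge: [13] + [7, 20] -> [7, 13, 20]
Merge: [24, 25, 26] + [7, 13, 20] -> [7, 13, 20, 24, 25, 26]

Final sorted array: [7, 13, 20, 24, 25, 26]

The merge sort proceeds by recursively splitting the array and merging sorted halves.
After all merges, the sorted array is [7, 13, 20, 24, 25, 26].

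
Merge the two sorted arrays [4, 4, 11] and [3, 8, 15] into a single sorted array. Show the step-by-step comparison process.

Merging process:

Compare 4 vs 3: take 3 from right. Merged: [3]
Compare 4 vs 8: take 4 from left. Merged: [3, 4]
Compare 4 vs 8: take 4 from left. Merged: [3, 4, 4]
Compare 11 vs 8: take 8 from right. Merged: [3, 4, 4, 8]
Compare 11 vs 15: take 11 from left. Merged: [3, 4, 4, 8, 11]
Append remaining from right: [15]. Merged: [3, 4, 4, 8, 11, 15]

Final merged array: [3, 4, 4, 8, 11, 15]
Total comparisons: 5

The merged array is [3, 4, 4, 8, 11, 15], requiring 5 comparisons. The merge step runs in O(n) time where n is the total number of elements.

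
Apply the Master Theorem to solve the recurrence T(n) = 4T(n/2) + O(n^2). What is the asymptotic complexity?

Master Theorem for T(n) = 4T(n/2) + O(n^2):

a = 4, b = 2, c = 2
log_b(a) = log_2(4) = 2.0000

Case 2: c = 2 = log_2(4) = 2.0000
T(n) = O(n^2 log n) = O(n^2 log n)

For T(n) = 4T(n/2) + O(n^2): log_2(4) = 2.0000. This is Case 2 of the Master Theorem (c = log_b(a), equal work at all levels), giving O(n^2 log n).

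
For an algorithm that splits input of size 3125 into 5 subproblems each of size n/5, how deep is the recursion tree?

For divide and conquer with division factor 5:

Problem sizes at each level:
Level 0: 3125
Level 1: 625
Level 2: 125
Level 3: 25
Level 4: 5
Level 5: 1

The root is level 0 and the size-1 base case is level 5 (the tree spans levels 0 through 5, i.e. 6 levels counting the root), so the depth is the number of divisions: log_5(3125) = 5

The recursion tree depth is log_5(3125) = 5. At each level, the problem size is divided by 5, so it takes 5 divisions to reduce to a base case of size 1. The algorithm makes 5 recursive calls at each level.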